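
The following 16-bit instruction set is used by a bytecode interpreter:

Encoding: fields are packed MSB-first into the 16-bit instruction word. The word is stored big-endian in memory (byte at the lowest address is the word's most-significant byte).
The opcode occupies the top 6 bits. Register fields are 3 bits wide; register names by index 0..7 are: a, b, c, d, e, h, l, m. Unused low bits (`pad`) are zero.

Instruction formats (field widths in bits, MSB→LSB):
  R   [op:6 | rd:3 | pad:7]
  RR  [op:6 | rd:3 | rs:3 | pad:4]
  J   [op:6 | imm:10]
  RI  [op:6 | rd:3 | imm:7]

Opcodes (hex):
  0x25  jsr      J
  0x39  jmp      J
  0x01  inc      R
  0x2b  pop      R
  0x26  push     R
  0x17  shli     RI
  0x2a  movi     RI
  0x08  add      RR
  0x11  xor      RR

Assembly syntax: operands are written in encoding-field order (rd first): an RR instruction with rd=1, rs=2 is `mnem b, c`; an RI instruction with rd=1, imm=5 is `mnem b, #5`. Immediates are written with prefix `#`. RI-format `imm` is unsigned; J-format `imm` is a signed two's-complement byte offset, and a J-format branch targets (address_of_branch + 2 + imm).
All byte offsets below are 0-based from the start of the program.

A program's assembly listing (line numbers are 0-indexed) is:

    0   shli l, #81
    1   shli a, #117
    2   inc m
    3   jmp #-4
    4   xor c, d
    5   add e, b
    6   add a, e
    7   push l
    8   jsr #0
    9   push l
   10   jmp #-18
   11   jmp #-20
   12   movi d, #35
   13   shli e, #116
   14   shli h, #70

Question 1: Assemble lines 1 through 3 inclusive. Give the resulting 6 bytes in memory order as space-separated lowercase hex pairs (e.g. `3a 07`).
5c 75 07 80 e7 fc

L1: shli op=0x17:6|rd=0:3|imm=117:7 ⇒ 0x5c75 ⇒ big 5c 75
L2: inc op=0x1:6|rd=7:3|pad=0:7 ⇒ 0x0780 ⇒ big 07 80
L3: jmp op=0x39:6|imm=-4:10 ⇒ 0xe7fc ⇒ big e7 fc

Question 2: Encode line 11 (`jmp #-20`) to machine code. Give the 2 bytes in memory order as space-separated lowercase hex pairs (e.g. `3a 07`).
e7 ec

L11: jmp op=0x39:6|imm=-20:10 ⇒ 0xe7ec ⇒ big e7 ec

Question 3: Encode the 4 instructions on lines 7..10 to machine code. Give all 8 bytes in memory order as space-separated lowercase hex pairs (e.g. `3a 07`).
9b 00 94 00 9b 00 e7 ee

L7: push op=0x26:6|rd=6:3|pad=0:7 ⇒ 0x9b00 ⇒ big 9b 00
L8: jsr op=0x25:6|imm=0:10 ⇒ 0x9400 ⇒ big 94 00
L9: push op=0x26:6|rd=6:3|pad=0:7 ⇒ 0x9b00 ⇒ big 9b 00
L10: jmp op=0x39:6|imm=-18:10 ⇒ 0xe7ee ⇒ big e7 ee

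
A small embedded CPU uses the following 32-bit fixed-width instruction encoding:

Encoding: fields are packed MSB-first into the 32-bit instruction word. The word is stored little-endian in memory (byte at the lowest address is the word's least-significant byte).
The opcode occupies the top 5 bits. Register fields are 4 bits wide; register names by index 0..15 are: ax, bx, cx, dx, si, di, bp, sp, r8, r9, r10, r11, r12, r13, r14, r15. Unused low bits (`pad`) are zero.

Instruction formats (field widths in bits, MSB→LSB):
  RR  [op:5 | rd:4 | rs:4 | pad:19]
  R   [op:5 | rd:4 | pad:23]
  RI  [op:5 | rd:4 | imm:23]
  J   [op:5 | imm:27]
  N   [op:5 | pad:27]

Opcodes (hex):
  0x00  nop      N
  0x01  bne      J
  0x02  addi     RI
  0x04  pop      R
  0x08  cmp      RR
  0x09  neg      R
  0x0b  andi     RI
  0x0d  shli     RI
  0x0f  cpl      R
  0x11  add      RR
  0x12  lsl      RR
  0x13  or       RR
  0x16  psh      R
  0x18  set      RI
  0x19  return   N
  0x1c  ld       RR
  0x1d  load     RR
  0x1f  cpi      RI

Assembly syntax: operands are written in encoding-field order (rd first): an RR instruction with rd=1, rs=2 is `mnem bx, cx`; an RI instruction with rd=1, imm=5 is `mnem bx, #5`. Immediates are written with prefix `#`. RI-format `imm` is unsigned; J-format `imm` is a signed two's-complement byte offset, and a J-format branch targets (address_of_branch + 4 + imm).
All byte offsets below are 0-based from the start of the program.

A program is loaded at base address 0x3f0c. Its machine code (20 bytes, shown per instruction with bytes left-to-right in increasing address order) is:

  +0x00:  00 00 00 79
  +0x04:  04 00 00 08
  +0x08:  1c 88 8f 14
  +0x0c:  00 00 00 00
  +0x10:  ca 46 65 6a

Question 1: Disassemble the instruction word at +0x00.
off 0x00: read 00 00 00 79 as little → 0x79000000
  opcode bits[31:27]=0xf: cpl/R
  [26:23] rd=2 = cx

cpl cx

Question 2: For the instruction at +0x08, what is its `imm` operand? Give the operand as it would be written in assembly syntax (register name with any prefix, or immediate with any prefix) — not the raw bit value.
off 0x08: read 1c 88 8f 14 as little → 0x148f881c
  op=0x148f881c>>27=0x2 ⇒ addi (RI)
  rd@[26:23]=0x9 ⇒ r9
  imm@[22:0]=0xf881c ⇒ #1017884

#1017884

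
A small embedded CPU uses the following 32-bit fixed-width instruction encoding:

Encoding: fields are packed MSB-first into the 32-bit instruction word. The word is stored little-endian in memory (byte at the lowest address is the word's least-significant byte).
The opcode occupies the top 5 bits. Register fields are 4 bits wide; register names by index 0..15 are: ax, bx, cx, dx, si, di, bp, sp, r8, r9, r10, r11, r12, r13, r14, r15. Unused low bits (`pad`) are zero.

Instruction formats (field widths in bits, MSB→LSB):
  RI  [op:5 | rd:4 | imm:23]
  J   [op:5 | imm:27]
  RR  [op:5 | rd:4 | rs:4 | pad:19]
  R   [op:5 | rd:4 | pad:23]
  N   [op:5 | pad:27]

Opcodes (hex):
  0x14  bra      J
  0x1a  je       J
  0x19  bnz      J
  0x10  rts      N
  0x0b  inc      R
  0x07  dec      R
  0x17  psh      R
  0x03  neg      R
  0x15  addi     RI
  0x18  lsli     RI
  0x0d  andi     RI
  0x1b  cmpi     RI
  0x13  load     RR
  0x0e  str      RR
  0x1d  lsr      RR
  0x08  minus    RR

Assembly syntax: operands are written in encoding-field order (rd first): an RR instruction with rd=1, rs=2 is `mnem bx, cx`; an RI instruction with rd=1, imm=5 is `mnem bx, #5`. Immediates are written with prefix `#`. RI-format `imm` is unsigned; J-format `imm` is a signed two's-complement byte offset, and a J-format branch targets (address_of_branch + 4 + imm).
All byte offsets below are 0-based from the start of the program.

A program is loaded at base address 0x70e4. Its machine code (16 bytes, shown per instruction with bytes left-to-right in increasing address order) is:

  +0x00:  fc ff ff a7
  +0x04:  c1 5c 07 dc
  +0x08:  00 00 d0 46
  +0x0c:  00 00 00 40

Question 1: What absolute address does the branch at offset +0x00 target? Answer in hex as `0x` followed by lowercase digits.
0x70e4

off 0x00: read fc ff ff a7 as little → 0xa7fffffc
  op=0xa7fffffc>>27=0x14 ⇒ bra (J)
  imm@[26:0]=0x7fffffc (s27→-4) ⇒ #-4
  target = base 0x70e4 + off 0x00 + 4 + imm -4 = 0x70e4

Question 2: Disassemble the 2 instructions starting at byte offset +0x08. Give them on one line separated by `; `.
minus r13, r10; minus ax, ax

@+08  little-endian(00 00 d0 46) = 0x46d00000
  top 5b → 0x8 → minus [RR]
  [26:23] rd=13 = r13
  [22:19] rs=10 = r10
@+0c  little-endian(00 00 00 40) = 0x40000000
  top 5b → 0x8 → minus [RR]
  [26:23] rd=0 = ax
  [22:19] rs=0 = ax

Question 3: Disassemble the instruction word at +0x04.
[04] c1 5c 07 dc → 0xdc075cc1
  op=0xdc075cc1>>27=0x1b ⇒ cmpi (RI)
  rd@[26:23]=0x8 ⇒ r8
  imm@[22:0]=0x75cc1 ⇒ #482497

cmpi r8, #482497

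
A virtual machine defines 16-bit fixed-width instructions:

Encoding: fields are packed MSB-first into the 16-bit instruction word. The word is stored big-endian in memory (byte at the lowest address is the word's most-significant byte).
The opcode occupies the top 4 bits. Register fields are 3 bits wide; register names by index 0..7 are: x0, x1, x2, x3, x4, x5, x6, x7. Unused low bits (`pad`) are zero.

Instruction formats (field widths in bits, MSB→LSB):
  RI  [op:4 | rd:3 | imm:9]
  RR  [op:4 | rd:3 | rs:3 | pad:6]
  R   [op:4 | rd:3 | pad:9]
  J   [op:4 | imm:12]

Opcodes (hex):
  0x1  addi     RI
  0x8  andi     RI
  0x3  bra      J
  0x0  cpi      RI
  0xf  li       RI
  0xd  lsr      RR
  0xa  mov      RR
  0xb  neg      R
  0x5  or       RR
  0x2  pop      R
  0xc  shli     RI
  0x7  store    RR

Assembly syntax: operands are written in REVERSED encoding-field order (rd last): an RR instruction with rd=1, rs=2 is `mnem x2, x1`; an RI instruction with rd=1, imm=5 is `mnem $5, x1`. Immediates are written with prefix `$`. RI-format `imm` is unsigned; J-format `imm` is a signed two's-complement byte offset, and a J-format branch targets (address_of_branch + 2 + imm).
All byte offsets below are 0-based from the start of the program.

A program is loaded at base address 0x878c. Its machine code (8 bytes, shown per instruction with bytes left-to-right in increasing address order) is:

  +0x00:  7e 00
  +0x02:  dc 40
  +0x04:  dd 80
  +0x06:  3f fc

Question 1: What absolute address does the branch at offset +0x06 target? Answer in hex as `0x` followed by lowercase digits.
0x8790

[06] 3f fc → 0x3ffc
  opcode bits[15:12]=0x3: bra/J
  [11:0] imm=4092 (s12→-4) = $-4
  target = base 0x878c + off 0x06 + 2 + imm -4 = 0x8790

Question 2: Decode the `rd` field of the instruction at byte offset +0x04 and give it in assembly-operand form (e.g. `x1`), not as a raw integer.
[04] dd 80 → 0xdd80
  top 4b → 0xd → lsr [RR]
  rd: (w>>9)&0x7=0x6 → x6
  rs: (w>>6)&0x7=0x6 → x6

x6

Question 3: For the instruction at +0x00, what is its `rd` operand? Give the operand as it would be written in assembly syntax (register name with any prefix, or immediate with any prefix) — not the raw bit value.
x7

@+00  big-endian(7e 00) = 0x7e00
  op=0x7e00>>12=0x7 ⇒ store (RR)
  rd@[11:9]=0x7 ⇒ x7
  rs@[8:6]=0x0 ⇒ x0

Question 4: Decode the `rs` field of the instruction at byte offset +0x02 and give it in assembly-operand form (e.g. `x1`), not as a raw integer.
x1

+0x02: dc 40 ⇒ word 0xdc40 (big)
  top 4b → 0xd → lsr [RR]
  rd@[11:9]=0x6 ⇒ x6
  rs@[8:6]=0x1 ⇒ x1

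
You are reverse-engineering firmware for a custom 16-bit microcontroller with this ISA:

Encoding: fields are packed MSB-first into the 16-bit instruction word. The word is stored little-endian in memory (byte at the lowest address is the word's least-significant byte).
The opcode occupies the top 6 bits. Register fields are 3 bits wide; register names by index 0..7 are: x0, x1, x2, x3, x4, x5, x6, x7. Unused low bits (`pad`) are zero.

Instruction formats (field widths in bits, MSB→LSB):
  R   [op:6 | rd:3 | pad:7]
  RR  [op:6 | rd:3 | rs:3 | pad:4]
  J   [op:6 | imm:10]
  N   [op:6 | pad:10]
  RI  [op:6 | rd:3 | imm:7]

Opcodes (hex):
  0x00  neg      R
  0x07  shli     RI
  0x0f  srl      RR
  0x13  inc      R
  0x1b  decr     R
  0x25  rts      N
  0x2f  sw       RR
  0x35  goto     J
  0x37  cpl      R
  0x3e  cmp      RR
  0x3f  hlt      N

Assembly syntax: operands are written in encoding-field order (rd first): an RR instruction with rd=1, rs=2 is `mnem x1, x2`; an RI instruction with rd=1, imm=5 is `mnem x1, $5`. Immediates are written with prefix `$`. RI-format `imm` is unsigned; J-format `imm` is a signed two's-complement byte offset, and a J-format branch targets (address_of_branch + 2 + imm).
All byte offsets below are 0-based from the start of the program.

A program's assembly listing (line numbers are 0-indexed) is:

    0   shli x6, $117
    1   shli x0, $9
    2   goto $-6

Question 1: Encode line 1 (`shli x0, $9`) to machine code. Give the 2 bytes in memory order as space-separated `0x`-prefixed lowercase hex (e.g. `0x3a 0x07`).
0x09 0x1c

line 1 (shli): pack op=0x7:6|rd=0:3|imm=9:7 = 0x1c09; little→ 09 1c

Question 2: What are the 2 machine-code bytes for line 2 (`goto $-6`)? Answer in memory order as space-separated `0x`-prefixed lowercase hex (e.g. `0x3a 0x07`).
L2: goto op=0x35:6|imm=-6:10 ⇒ 0xd7fa ⇒ little fa d7

0xfa 0xd7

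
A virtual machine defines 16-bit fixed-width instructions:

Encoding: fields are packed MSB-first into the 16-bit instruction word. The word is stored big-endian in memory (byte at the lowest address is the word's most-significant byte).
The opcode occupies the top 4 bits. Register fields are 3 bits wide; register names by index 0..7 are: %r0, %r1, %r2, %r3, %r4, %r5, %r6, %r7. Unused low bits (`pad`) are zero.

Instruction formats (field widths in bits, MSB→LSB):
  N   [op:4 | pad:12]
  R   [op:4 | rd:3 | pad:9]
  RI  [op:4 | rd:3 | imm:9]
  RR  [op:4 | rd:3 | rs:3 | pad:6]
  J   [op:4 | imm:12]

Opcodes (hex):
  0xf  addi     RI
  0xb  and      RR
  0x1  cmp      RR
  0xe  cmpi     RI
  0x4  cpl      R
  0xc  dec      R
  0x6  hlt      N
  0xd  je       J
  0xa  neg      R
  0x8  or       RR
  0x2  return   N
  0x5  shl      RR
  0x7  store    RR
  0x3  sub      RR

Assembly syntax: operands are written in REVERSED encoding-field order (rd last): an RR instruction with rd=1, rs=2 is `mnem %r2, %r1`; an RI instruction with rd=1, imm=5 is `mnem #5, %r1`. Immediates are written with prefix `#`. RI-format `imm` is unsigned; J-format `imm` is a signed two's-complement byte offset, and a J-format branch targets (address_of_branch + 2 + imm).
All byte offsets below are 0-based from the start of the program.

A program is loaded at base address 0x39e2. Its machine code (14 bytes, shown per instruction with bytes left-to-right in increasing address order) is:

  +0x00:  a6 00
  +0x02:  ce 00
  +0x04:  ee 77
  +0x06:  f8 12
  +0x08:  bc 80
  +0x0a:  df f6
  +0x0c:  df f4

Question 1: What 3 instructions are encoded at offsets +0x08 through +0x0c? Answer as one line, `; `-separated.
and %r2, %r6; je #-10; je #-12

off 0x08: read bc 80 as big → 0xbc80
  op=0xbc80>>12=0xb ⇒ and (RR)
  rd@[11:9]=0x6 ⇒ %r6
  rs@[8:6]=0x2 ⇒ %r2
off 0x0a: read df f6 as big → 0xdff6
  op=0xdff6>>12=0xd ⇒ je (J)
  imm@[11:0]=0xff6 (s12→-10) ⇒ #-10
off 0x0c: read df f4 as big → 0xdff4
  op=0xdff4>>12=0xd ⇒ je (J)
  imm@[11:0]=0xff4 (s12→-12) ⇒ #-12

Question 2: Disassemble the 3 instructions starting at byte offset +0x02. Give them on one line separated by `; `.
[02] ce 00 → 0xce00
  opcode bits[15:12]=0xc: dec/R
  [11:9] rd=7 = %r7
[04] ee 77 → 0xee77
  opcode bits[15:12]=0xe: cmpi/RI
  [11:9] rd=7 = %r7
  [8:0] imm=119 = #119
[06] f8 12 → 0xf812
  opcode bits[15:12]=0xf: addi/RI
  [11:9] rd=4 = %r4
  [8:0] imm=18 = #18

dec %r7; cmpi #119, %r7; addi #18, %r4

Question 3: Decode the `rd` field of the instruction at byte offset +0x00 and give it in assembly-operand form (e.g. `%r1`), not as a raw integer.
[00] a6 00 → 0xa600
  opcode bits[15:12]=0xa: neg/R
  rd: (w>>9)&0x7=0x3 → %r3

%r3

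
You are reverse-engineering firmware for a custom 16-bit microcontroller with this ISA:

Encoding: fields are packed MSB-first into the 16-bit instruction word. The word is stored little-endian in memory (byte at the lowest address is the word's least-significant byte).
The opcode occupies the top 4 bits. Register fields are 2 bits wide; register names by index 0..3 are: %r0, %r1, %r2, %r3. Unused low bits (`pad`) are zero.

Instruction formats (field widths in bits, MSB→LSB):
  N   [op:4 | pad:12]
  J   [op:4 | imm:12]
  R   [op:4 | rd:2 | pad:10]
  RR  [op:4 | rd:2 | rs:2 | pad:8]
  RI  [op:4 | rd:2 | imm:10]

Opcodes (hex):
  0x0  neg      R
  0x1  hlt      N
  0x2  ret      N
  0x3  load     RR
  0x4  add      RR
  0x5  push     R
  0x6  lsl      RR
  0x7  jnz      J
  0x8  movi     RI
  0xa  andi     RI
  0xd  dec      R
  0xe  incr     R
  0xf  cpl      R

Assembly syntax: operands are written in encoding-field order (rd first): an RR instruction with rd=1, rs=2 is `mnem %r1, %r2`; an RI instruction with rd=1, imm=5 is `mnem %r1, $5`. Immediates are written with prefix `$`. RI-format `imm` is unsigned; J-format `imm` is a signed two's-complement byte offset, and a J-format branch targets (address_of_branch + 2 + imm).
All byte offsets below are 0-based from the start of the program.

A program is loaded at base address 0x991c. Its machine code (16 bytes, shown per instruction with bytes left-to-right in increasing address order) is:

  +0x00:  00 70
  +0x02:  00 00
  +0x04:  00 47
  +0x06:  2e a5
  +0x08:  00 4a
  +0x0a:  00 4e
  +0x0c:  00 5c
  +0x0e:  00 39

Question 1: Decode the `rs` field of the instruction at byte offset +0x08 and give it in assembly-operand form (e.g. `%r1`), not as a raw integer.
%r2

[08] 00 4a → 0x4a00
  top 4b → 0x4 → add [RR]
  rd: (w>>10)&0x3=0x2 → %r2
  rs: (w>>8)&0x3=0x2 → %r2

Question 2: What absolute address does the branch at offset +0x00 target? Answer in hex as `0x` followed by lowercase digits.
off 0x00: read 00 70 as little → 0x7000
  op=0x7000>>12=0x7 ⇒ jnz (J)
  imm: (w>>0)&0xfff=0x0 → $0
  target = base 0x991c + off 0x00 + 2 + imm 0 = 0x991e

0x991e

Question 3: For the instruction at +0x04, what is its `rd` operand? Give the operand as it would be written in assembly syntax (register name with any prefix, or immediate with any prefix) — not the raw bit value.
%r1

+0x04: 00 47 ⇒ word 0x4700 (little)
  top 4b → 0x4 → add [RR]
  rd@[11:10]=0x1 ⇒ %r1
  rs@[9:8]=0x3 ⇒ %r3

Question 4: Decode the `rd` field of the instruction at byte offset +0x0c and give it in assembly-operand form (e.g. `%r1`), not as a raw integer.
off 0x0c: read 00 5c as little → 0x5c00
  op=0x5c00>>12=0x5 ⇒ push (R)
  rd@[11:10]=0x3 ⇒ %r3

%r3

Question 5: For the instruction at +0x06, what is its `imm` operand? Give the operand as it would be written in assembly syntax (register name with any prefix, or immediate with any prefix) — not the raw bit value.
$302

+0x06: 2e a5 ⇒ word 0xa52e (little)
  op=0xa52e>>12=0xa ⇒ andi (RI)
  rd: (w>>10)&0x3=0x1 → %r1
  imm: (w>>0)&0x3ff=0x12e → $302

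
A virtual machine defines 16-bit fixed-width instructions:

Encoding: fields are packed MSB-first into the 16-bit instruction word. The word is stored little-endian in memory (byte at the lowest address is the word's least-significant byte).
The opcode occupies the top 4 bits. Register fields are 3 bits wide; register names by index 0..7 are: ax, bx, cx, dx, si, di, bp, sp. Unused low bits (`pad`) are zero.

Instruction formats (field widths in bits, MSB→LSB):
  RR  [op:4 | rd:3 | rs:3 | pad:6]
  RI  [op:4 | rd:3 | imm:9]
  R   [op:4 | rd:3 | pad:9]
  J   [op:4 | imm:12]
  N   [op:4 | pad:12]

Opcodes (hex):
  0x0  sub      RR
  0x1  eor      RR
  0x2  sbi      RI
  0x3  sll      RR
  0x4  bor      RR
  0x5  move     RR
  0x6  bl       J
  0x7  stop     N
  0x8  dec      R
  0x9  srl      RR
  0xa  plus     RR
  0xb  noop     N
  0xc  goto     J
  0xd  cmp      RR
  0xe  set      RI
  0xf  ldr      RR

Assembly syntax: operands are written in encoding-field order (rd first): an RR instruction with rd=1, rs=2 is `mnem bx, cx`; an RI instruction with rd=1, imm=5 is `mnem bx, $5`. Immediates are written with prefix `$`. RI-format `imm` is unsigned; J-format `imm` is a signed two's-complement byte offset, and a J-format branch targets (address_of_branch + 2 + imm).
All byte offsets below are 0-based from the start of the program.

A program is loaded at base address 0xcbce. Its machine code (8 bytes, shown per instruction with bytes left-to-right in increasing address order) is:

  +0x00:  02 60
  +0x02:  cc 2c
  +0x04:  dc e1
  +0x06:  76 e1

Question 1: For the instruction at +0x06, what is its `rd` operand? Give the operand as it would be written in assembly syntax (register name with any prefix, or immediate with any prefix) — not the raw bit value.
ax

+0x06: 76 e1 ⇒ word 0xe176 (little)
  op=0xe176>>12=0xe ⇒ set (RI)
  [11:9] rd=0 = ax
  [8:0] imm=374 = $374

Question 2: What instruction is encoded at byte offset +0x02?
sbi bp, $204

@+02  little-endian(cc 2c) = 0x2ccc
  op=0x2ccc>>12=0x2 ⇒ sbi (RI)
  [11:9] rd=6 = bp
  [8:0] imm=204 = $204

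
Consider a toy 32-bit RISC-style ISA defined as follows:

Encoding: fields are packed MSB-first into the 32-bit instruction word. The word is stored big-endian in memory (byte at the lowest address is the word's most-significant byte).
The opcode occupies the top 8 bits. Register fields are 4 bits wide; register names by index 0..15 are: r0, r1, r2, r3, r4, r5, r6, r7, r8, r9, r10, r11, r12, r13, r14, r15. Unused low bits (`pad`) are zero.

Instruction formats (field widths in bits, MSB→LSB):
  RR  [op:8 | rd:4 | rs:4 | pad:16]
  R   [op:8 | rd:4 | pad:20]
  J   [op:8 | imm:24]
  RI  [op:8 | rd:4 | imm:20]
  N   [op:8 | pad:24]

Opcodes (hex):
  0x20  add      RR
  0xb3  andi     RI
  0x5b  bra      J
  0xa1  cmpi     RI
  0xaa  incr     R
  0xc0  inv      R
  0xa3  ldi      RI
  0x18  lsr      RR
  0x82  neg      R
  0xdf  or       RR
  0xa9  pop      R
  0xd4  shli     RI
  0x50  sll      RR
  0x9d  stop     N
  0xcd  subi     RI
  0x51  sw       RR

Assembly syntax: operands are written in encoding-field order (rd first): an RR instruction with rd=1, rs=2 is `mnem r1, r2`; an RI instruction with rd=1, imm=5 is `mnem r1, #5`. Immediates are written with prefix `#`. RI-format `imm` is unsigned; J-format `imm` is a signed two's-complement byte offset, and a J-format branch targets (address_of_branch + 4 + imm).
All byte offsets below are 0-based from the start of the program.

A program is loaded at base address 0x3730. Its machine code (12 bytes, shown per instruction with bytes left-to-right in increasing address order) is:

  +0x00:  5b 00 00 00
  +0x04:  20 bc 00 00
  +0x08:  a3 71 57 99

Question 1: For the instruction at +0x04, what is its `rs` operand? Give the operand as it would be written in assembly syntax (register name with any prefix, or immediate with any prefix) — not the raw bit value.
@+04  big-endian(20 bc 00 00) = 0x20bc0000
  opcode bits[31:24]=0x20: add/RR
  rd@[23:20]=0xb ⇒ r11
  rs@[19:16]=0xc ⇒ r12

r12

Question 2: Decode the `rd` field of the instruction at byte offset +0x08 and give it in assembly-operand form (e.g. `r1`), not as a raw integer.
@+08  big-endian(a3 71 57 99) = 0xa3715799
  top 8b → 0xa3 → ldi [RI]
  [23:20] rd=7 = r7
  [19:0] imm=87961 = #87961

r7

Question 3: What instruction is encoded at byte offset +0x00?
bra #0

@+00  big-endian(5b 00 00 00) = 0x5b000000
  op=0x5b000000>>24=0x5b ⇒ bra (J)
  [23:0] imm=0 = #0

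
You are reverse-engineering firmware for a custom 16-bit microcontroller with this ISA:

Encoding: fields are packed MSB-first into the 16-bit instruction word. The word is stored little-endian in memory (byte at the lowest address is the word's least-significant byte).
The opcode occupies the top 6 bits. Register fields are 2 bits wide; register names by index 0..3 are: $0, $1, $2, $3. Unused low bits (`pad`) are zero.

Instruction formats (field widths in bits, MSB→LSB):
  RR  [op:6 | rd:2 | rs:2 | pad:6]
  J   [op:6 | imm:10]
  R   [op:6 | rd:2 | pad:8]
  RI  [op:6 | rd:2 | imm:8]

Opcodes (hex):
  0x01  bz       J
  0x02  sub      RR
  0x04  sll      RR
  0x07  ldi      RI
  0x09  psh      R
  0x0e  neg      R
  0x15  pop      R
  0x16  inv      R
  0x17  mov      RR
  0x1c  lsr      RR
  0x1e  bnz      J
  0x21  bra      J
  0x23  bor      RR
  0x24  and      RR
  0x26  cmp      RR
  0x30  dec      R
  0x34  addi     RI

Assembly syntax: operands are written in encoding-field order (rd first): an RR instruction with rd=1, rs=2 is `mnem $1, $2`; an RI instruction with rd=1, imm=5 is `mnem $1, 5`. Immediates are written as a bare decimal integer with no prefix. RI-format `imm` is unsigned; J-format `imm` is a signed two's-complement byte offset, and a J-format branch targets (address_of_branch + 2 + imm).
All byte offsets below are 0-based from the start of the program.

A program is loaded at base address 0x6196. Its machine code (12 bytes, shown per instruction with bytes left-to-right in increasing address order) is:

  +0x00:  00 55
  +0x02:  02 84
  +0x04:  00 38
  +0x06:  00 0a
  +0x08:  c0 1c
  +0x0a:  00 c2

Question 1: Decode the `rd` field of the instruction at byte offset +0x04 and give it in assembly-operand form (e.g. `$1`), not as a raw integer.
$0

+0x04: 00 38 ⇒ word 0x3800 (little)
  op=0x3800>>10=0xe ⇒ neg (R)
  rd: (w>>8)&0x3=0x0 → $0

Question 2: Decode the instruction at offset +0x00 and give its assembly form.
pop $1

+0x00: 00 55 ⇒ word 0x5500 (little)
  op=0x5500>>10=0x15 ⇒ pop (R)
  [9:8] rd=1 = $1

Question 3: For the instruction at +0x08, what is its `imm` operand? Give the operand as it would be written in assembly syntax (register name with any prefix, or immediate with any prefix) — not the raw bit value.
192

@+08  little-endian(c0 1c) = 0x1cc0
  op=0x1cc0>>10=0x7 ⇒ ldi (RI)
  [9:8] rd=0 = $0
  [7:0] imm=192 = 192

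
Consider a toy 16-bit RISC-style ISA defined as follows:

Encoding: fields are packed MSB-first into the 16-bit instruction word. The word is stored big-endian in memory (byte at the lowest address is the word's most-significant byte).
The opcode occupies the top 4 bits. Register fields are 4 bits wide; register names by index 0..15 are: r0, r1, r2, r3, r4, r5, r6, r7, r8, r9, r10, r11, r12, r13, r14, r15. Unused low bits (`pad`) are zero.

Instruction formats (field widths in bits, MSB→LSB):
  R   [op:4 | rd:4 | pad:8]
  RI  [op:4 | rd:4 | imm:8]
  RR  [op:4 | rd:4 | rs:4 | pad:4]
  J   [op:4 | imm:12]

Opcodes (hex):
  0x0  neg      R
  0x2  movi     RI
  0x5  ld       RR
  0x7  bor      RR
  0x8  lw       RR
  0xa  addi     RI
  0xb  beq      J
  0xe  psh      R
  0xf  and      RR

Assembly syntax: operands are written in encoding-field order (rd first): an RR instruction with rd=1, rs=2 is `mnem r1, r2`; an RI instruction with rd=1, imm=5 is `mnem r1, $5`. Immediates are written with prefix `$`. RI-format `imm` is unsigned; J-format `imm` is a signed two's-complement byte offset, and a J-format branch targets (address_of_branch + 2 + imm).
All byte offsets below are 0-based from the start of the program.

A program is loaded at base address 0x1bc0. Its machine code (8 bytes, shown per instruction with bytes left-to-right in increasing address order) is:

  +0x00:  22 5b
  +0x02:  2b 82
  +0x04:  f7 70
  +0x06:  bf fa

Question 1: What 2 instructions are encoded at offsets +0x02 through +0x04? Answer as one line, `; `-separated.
movi r11, $130; and r7, r7

[02] 2b 82 → 0x2b82
  top 4b → 0x2 → movi [RI]
  rd: (w>>8)&0xf=0xb → r11
  imm: (w>>0)&0xff=0x82 → $130
[04] f7 70 → 0xf770
  top 4b → 0xf → and [RR]
  rd: (w>>8)&0xf=0x7 → r7
  rs: (w>>4)&0xf=0x7 → r7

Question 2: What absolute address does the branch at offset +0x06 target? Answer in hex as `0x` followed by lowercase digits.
0x1bc2

+0x06: bf fa ⇒ word 0xbffa (big)
  top 4b → 0xb → beq [J]
  [11:0] imm=4090 (s12→-6) = $-6
  target = base 0x1bc0 + off 0x06 + 2 + imm -6 = 0x1bc2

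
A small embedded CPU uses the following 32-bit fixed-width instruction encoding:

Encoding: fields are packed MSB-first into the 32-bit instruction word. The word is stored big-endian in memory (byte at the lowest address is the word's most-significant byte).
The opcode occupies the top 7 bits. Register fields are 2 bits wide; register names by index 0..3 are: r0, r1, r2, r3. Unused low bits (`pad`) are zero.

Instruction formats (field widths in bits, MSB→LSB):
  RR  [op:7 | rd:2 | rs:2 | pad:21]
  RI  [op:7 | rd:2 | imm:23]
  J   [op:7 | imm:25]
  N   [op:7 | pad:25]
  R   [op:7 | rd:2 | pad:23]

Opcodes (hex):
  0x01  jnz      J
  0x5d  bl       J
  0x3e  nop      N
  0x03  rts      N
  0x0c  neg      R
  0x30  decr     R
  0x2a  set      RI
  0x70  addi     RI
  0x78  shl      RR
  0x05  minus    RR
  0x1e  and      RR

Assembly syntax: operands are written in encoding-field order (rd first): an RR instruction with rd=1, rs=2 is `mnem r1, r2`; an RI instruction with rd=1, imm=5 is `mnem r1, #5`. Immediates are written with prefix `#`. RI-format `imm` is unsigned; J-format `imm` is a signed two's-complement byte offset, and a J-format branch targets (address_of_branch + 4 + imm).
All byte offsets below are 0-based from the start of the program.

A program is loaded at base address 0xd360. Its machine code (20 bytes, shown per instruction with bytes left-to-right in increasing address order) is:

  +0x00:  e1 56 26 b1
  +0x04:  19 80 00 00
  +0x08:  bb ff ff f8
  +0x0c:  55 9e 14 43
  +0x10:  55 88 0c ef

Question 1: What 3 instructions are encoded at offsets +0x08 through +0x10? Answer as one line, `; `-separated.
bl #-8; set r3, #1971267; set r3, #527599

@+08  big-endian(bb ff ff f8) = 0xbbfffff8
  top 7b → 0x5d → bl [J]
  imm@[24:0]=0x1fffff8 (s25→-8) ⇒ #-8
@+0c  big-endian(55 9e 14 43) = 0x559e1443
  top 7b → 0x2a → set [RI]
  rd@[24:23]=0x3 ⇒ r3
  imm@[22:0]=0x1e1443 ⇒ #1971267
@+10  big-endian(55 88 0c ef) = 0x55880cef
  top 7b → 0x2a → set [RI]
  rd@[24:23]=0x3 ⇒ r3
  imm@[22:0]=0x80cef ⇒ #527599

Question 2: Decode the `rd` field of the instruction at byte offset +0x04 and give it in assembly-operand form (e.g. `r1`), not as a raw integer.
r3

+0x04: 19 80 00 00 ⇒ word 0x19800000 (big)
  top 7b → 0xc → neg [R]
  rd@[24:23]=0x3 ⇒ r3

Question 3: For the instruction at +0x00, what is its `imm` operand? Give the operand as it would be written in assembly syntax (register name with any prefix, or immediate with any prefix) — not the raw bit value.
off 0x00: read e1 56 26 b1 as big → 0xe15626b1
  opcode bits[31:25]=0x70: addi/RI
  rd@[24:23]=0x2 ⇒ r2
  imm@[22:0]=0x5626b1 ⇒ #5646001

#5646001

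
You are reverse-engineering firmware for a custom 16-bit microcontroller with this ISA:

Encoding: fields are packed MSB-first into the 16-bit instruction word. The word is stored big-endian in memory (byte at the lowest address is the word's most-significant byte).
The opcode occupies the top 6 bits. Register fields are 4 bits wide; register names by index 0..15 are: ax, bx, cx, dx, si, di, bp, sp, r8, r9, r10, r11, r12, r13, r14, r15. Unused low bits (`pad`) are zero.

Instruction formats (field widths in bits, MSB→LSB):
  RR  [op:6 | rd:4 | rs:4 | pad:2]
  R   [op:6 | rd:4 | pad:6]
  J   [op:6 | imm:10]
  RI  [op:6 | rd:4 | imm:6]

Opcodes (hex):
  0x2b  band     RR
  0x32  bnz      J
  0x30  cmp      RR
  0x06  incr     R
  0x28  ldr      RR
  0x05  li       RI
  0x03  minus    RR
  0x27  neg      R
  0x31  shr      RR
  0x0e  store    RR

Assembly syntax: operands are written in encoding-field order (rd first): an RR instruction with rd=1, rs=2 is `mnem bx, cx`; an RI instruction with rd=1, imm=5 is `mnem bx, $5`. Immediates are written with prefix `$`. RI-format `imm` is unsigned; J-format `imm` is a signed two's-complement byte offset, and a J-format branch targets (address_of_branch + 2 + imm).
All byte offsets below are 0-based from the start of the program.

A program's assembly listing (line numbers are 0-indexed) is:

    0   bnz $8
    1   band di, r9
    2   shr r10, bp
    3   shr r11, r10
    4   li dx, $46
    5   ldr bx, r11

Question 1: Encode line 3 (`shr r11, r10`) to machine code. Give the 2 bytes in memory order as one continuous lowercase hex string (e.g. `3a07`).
c6e8

3. shr fields op=0x31:6|rd=11:4|rs=10:4|pad=0:2 → word c6e8h → c6 e8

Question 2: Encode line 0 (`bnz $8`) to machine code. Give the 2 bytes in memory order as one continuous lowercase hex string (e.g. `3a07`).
line 0 (bnz): pack op=0x32:6|imm=8:10 = 0xc808; big→ c8 08

c808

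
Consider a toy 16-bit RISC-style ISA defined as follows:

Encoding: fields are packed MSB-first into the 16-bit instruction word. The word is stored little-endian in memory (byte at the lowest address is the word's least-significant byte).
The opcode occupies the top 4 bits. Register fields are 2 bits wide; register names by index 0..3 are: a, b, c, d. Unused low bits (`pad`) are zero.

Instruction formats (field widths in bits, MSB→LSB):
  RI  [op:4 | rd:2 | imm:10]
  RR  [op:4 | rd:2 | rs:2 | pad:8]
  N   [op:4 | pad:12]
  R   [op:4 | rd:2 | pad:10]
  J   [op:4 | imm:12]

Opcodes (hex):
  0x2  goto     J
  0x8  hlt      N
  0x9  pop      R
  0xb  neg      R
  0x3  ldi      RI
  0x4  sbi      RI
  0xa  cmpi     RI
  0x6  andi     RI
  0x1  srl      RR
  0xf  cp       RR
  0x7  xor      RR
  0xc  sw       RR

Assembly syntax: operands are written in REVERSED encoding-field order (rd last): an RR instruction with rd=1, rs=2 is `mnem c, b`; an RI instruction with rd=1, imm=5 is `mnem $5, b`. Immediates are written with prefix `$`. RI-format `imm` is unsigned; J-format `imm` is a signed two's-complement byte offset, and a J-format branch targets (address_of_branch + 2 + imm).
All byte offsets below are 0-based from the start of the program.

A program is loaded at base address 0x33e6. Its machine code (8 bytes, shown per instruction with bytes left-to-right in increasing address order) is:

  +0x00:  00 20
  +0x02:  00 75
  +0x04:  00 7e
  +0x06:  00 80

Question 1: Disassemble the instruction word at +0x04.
xor c, d

off 0x04: read 00 7e as little → 0x7e00
  op=0x7e00>>12=0x7 ⇒ xor (RR)
  [11:10] rd=3 = d
  [9:8] rs=2 = c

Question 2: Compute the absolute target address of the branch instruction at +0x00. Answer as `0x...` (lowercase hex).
0x33e8

[00] 00 20 → 0x2000
  op=0x2000>>12=0x2 ⇒ goto (J)
  imm@[11:0]=0x0 ⇒ $0
  target = base 0x33e6 + off 0x00 + 2 + imm 0 = 0x33e8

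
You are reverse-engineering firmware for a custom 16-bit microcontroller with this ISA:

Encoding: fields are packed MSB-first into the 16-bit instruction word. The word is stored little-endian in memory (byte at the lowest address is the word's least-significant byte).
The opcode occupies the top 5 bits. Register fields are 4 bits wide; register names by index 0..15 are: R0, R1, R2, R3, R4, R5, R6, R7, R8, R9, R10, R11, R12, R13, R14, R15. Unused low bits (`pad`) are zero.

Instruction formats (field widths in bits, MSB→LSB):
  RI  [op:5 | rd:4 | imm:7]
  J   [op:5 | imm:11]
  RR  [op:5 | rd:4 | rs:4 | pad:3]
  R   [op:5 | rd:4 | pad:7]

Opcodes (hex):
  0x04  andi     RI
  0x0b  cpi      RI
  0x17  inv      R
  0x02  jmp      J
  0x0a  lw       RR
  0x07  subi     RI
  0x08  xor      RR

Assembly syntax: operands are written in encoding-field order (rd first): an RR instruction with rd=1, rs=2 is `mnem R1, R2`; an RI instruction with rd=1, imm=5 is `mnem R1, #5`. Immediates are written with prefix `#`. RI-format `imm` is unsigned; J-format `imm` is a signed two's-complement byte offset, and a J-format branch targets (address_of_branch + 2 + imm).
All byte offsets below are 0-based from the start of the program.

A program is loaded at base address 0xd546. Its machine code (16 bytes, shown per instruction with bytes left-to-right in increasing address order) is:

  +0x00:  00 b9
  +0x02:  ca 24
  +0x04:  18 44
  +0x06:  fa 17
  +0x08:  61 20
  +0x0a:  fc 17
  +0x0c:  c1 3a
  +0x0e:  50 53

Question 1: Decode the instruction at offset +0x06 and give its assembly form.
+0x06: fa 17 ⇒ word 0x17fa (little)
  op=0x17fa>>11=0x2 ⇒ jmp (J)
  [10:0] imm=2042 (s11→-6) = #-6

jmp #-6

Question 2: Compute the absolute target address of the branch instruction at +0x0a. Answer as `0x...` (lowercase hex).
@+0a  little-endian(fc 17) = 0x17fc
  opcode bits[15:11]=0x2: jmp/J
  [10:0] imm=2044 (s11→-4) = #-4
  target = base 0xd546 + off 0x0a + 2 + imm -4 = 0xd54e

0xd54e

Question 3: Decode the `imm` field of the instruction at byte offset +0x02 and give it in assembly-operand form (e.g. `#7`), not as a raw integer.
off 0x02: read ca 24 as little → 0x24ca
  op=0x24ca>>11=0x4 ⇒ andi (RI)
  rd: (w>>7)&0xf=0x9 → R9
  imm: (w>>0)&0x7f=0x4a → #74

#74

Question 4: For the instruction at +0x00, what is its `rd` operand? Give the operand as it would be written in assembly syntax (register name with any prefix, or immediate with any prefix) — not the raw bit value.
off 0x00: read 00 b9 as little → 0xb900
  op=0xb900>>11=0x17 ⇒ inv (R)
  rd@[10:7]=0x2 ⇒ R2

R2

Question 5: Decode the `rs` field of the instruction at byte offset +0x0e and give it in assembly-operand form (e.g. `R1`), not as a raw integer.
off 0x0e: read 50 53 as little → 0x5350
  op=0x5350>>11=0xa ⇒ lw (RR)
  rd@[10:7]=0x6 ⇒ R6
  rs@[6:3]=0xa ⇒ R10

R10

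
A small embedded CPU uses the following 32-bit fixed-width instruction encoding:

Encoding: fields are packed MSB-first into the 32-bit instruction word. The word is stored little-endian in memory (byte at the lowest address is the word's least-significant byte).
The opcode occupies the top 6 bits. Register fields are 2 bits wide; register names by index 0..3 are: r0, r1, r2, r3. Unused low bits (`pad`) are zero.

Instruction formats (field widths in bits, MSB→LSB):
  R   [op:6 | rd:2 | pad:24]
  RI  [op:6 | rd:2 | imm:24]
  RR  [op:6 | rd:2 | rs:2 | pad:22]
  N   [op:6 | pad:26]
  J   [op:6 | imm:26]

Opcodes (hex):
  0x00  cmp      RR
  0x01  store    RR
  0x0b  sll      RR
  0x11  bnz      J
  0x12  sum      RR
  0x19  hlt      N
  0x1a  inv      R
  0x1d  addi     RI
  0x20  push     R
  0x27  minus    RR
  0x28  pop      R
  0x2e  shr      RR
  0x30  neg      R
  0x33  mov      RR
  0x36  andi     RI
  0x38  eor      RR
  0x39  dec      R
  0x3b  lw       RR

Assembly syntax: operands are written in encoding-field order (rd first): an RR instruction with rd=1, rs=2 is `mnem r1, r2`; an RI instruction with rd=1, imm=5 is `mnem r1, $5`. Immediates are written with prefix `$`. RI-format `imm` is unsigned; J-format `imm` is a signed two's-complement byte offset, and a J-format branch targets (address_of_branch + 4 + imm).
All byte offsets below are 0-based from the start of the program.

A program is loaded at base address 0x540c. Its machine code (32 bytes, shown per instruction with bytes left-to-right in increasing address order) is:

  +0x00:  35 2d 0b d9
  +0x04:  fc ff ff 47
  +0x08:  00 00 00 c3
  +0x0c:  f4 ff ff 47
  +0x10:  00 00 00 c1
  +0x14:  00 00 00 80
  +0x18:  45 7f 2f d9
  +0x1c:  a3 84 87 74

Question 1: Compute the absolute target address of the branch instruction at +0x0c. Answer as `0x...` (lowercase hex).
+0x0c: f4 ff ff 47 ⇒ word 0x47fffff4 (little)
  opcode bits[31:26]=0x11: bnz/J
  [25:0] imm=67108852 (s26→-12) = $-12
  target = base 0x540c + off 0x0c + 4 + imm -12 = 0x5410

0x5410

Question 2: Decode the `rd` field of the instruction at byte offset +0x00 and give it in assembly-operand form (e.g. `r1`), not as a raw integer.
r1

off 0x00: read 35 2d 0b d9 as little → 0xd90b2d35
  op=0xd90b2d35>>26=0x36 ⇒ andi (RI)
  [25:24] rd=1 = r1
  [23:0] imm=732469 = $732469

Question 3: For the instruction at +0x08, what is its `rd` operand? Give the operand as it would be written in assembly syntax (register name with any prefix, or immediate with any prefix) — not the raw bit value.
@+08  little-endian(00 00 00 c3) = 0xc3000000
  top 6b → 0x30 → neg [R]
  rd: (w>>24)&0x3=0x3 → r3

r3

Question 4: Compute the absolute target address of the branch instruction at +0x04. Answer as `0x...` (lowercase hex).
0x5410

@+04  little-endian(fc ff ff 47) = 0x47fffffc
  opcode bits[31:26]=0x11: bnz/J
  imm@[25:0]=0x3fffffc (s26→-4) ⇒ $-4
  target = base 0x540c + off 0x04 + 4 + imm -4 = 0x5410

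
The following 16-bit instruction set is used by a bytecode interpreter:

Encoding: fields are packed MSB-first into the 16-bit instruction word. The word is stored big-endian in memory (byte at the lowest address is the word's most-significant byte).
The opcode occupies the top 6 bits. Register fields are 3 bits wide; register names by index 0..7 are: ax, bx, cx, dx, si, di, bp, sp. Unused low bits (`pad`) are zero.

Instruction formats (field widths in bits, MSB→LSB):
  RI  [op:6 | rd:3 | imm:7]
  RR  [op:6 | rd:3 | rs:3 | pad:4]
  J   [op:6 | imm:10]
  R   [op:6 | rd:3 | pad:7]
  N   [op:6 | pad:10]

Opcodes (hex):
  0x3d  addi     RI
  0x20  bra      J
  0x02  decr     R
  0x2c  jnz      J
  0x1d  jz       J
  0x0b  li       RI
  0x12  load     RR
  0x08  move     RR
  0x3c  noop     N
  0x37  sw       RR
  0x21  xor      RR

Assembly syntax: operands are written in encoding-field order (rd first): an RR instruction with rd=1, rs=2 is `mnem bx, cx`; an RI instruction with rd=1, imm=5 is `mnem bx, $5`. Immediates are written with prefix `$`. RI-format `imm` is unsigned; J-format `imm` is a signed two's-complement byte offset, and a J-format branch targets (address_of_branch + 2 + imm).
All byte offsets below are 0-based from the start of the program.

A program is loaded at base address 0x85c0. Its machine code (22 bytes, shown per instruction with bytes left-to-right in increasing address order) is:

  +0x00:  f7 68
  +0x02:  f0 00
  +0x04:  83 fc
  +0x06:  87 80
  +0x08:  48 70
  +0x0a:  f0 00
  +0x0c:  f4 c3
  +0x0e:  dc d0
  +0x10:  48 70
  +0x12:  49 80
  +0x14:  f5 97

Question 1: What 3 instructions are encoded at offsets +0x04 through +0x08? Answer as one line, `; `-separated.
off 0x04: read 83 fc as big → 0x83fc
  top 6b → 0x20 → bra [J]
  imm: (w>>0)&0x3ff=0x3fc (s10→-4) → $-4
off 0x06: read 87 80 as big → 0x8780
  top 6b → 0x21 → xor [RR]
  rd: (w>>7)&0x7=0x7 → sp
  rs: (w>>4)&0x7=0x0 → ax
off 0x08: read 48 70 as big → 0x4870
  top 6b → 0x12 → load [RR]
  rd: (w>>7)&0x7=0x0 → ax
  rs: (w>>4)&0x7=0x7 → sp

bra $-4; xor sp, ax; load ax, sp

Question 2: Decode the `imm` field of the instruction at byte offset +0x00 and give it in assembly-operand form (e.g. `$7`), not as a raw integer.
$104

+0x00: f7 68 ⇒ word 0xf768 (big)
  op=0xf768>>10=0x3d ⇒ addi (RI)
  [9:7] rd=6 = bp
  [6:0] imm=104 = $104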